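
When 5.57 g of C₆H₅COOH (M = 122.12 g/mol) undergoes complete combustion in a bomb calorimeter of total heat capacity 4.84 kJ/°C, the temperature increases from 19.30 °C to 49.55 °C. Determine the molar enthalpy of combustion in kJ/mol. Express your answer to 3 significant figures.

ΔT = 49.55 − 19.30 = 30.25 °C
q_cal = C_cal × ΔT = 4.84 × 30.25 = 146.41 kJ
n = 5.57 / 122.12 = 0.04561 mol
q_rxn = −q_cal = -146.41 kJ
ΔH = -146.41 / 0.04561 = -3210 kJ/mol

ΔH = -3210 kJ/mol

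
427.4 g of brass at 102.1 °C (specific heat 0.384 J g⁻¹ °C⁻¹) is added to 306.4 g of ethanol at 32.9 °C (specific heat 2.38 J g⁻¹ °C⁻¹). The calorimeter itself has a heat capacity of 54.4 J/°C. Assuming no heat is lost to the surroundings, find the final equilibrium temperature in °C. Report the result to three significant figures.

T_f = 44.9 °C

Heat lost by brass = heat gained by ethanol + calorimeter.
(427.4)(0.384)(102.1 − T) = [(306.4)(2.38) + 54.4](T − 32.9)
164.1216 (102.1 − T) = 783.632 (T − 32.9)
16757 − 164.1216 T = 783.632 T − 25781
42538 = 947.7536 T
T = 44.88 °C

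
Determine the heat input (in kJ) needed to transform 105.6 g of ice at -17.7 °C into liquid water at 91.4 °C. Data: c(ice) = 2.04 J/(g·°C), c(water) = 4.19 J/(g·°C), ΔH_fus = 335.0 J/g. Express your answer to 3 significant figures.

q1 (heat ice -17.7→0.0 °C): 105.6 × 2.04 × 17.7 = 3813 J
q2 (melt at 0 °C): 105.6 × 335.0 = 35376 J
q3 (heat water 0.0→91.4 °C): 105.6 × 4.19 × 91.4 = 40441 J
Total: 3813 + 35376 + 40441 = 79630 J = 79.6 kJ

q = 79.6 kJ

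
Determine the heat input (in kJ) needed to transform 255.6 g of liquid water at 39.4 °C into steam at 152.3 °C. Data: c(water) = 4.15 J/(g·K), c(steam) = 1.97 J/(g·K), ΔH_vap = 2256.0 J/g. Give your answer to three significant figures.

q1 (heat water 39.4→100.0 °C): 255.6 × 4.15 × 60.6 = 64281 J
q2 (vaporize at 100 °C): 255.6 × 2256.0 = 576634 J
q3 (heat steam 100.0→152.3 °C): 255.6 × 1.97 × 52.3 = 26335 J
Total: 64281 + 576634 + 26335 = 667250 J = 667 kJ

q = 667 kJ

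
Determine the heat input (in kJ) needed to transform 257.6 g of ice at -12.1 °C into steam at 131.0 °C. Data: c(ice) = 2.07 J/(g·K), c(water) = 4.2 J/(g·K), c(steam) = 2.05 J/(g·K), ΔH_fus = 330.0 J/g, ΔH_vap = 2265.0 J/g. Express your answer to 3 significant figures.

q = 799 kJ

q1 (heat ice -12.1→0.0 °C): 257.6 × 2.07 × 12.1 = 6452 J
q2 (melt at 0 °C): 257.6 × 330.0 = 85008 J
q3 (heat water 0.0→100.0 °C): 257.6 × 4.2 × 100.0 = 108192 J
q4 (vaporize at 100 °C): 257.6 × 2265.0 = 583464 J
q5 (heat steam 100.0→131.0 °C): 257.6 × 2.05 × 31.0 = 16370 J
Total: 6452 + 85008 + 108192 + 583464 + 16370 = 799486 J = 799 kJ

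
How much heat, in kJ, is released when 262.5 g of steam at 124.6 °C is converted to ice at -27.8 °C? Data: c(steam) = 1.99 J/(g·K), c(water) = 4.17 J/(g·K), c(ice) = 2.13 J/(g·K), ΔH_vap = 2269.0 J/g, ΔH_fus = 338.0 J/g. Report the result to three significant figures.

q1 (cool steam 124.6→100 °C): 262.5 × 1.99 × 24.6 = 12850 J
q2 (condense at 100 °C): 262.5 × 2269.0 = 595613 J
q3 (cool water 100→0 °C): 262.5 × 4.17 × 100.0 = 109463 J
q4 (freeze at 0 °C): 262.5 × 338.0 = 88725 J
q5 (cool ice 0→-27.8 °C): 262.5 × 2.13 × 27.8 = 15544 J
Total: 12850 + 595613 + 109463 + 88725 + 15544 = 822195 J = 822 kJ

q = 822 kJ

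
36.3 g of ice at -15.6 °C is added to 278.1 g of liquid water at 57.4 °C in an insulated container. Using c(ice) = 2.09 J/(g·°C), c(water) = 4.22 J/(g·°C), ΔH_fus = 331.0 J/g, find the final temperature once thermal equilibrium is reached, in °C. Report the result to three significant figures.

T_f = 40.8 °C

Heat to bring ice to 0 °C and melt it: q₁ = 36.3×2.09×15.6 + 36.3×331.0 = 13199 J
Heat the water can supply cooling to 0 °C: 278.1×4.22×57.4 = 67363.6 J > q₁, so all ice melts.
Energy balance: 278.1×4.22×(57.4 − T) = 13199 + 36.3×4.22×(T − 0)
1173.582(57.4 − T) = 13199 + 153.186 T
67363.6 − 13199 = 1326.768 T
T = 54164.6 / 1326.768 = 40.82 °C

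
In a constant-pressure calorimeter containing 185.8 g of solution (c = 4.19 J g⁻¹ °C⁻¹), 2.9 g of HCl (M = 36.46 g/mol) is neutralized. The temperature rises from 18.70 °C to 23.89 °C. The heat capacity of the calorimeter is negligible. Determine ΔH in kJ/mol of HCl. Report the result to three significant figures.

ΔH = -50.8 kJ/mol

|ΔT| = |23.89 − 18.70| = 5.19 °C
|q_surr| = (185.8 × 4.19) × 5.19 = 778.502 × 5.19 = 4040 J
n(HCl) = 2.9 / 36.46 = 0.07954 mol
Temperature rose, so q_rxn = −|q_surr| = -4.040 kJ
ΔH = q_rxn / n = -50.79 kJ/mol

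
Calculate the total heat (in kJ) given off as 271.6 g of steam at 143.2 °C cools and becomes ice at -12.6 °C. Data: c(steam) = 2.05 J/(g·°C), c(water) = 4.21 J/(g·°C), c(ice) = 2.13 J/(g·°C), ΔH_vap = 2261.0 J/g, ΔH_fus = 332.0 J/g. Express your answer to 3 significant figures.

q = 850 kJ

q1 (cool steam 143.2→100 °C): 271.6 × 2.05 × 43.2 = 24053 J
q2 (condense at 100 °C): 271.6 × 2261.0 = 614088 J
q3 (cool water 100→0 °C): 271.6 × 4.21 × 100.0 = 114344 J
q4 (freeze at 0 °C): 271.6 × 332.0 = 90171 J
q5 (cool ice 0→-12.6 °C): 271.6 × 2.13 × 12.6 = 7289 J
Total: 24053 + 614088 + 114344 + 90171 + 7289 = 849945 J = 850 kJ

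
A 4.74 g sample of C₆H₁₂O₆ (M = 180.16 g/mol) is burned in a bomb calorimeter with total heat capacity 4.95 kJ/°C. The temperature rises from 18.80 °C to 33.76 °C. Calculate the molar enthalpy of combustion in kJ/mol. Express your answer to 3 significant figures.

ΔH = -2810 kJ/mol

ΔT = 33.76 − 18.80 = 14.96 °C
q_cal = C_cal × ΔT = 4.95 × 14.96 = 74.052 kJ
n = 4.74 / 180.16 = 0.02631 mol
q_rxn = −q_cal = -74.052 kJ
ΔH = -74.052 / 0.02631 = -2814.6 kJ/mol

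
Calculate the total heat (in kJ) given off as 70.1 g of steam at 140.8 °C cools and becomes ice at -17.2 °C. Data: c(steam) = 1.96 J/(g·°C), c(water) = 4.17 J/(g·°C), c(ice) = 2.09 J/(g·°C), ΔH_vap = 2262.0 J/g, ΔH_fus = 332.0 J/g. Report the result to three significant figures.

q = 219 kJ

q1 (cool steam 140.8→100 °C): 70.1 × 1.96 × 40.8 = 5606 J
q2 (condense at 100 °C): 70.1 × 2262.0 = 158566 J
q3 (cool water 100→0 °C): 70.1 × 4.17 × 100.0 = 29232 J
q4 (freeze at 0 °C): 70.1 × 332.0 = 23273 J
q5 (cool ice 0→-17.2 °C): 70.1 × 2.09 × 17.2 = 2520 J
Total: 5606 + 158566 + 29232 + 23273 + 2520 = 219197 J = 219 kJ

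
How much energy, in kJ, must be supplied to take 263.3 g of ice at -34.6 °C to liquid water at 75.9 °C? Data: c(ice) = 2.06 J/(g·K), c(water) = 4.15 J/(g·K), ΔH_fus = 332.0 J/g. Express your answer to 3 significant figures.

q = 189 kJ

q1 (heat ice -34.6→0.0 °C): 263.3 × 2.06 × 34.6 = 18767 J
q2 (melt at 0 °C): 263.3 × 332.0 = 87416 J
q3 (heat water 0.0→75.9 °C): 263.3 × 4.15 × 75.9 = 82936 J
Total: 18767 + 87416 + 82936 = 189119 J = 189 kJ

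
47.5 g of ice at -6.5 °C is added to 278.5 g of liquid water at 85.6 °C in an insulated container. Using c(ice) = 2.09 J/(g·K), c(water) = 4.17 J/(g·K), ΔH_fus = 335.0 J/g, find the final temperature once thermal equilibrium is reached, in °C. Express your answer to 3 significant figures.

T_f = 60.9 °C

Heat to bring ice to 0 °C and melt it: q₁ = 47.5×2.09×6.5 + 47.5×335.0 = 16558 J
Heat the water can supply cooling to 0 °C: 278.5×4.17×85.6 = 99411.1 J > q₁, so all ice melts.
Energy balance: 278.5×4.17×(85.6 − T) = 16558 + 47.5×4.17×(T − 0)
1161.345(85.6 − T) = 16558 + 198.075 T
99411.1 − 16558 = 1359.420 T
T = 82853.1 / 1359.420 = 60.947 °C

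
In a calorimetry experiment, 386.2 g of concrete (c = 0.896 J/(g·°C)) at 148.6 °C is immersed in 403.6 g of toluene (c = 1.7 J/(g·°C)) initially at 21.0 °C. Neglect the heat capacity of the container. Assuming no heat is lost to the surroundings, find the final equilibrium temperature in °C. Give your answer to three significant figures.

T_f = 63.8 °C

Heat lost by concrete = heat gained by toluene.
(386.2)(0.896)(148.6 − T) = (403.6)(1.7)(T − 21.0)
346.0352 (148.6 − T) = 686.12 (T − 21.0)
51421 − 346.0352 T = 686.12 T − 14409
65830 = 1032.1552 T
T = 63.78 °C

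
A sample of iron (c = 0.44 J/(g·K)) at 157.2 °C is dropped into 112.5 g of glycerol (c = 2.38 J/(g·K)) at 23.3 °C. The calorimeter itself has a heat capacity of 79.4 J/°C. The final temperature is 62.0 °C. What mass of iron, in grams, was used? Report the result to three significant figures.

m = 321 g

q_gained = (112.5 × 2.38 + 79.4) × (62.0 − 23.3) = 13430 J
q_lost = m × 0.44 × (157.2 − 62.0) = 41.888 m
m = 13430 / 41.888 = 321 g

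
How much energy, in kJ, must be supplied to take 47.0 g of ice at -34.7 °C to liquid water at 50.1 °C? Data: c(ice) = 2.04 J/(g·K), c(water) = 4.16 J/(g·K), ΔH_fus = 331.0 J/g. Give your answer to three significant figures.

q1 (heat ice -34.7→0.0 °C): 47.0 × 2.04 × 34.7 = 3327 J
q2 (melt at 0 °C): 47.0 × 331.0 = 15557 J
q3 (heat water 0.0→50.1 °C): 47.0 × 4.16 × 50.1 = 9796 J
Total: 3327 + 15557 + 9796 = 28680 J = 28.7 kJ

q = 28.7 kJ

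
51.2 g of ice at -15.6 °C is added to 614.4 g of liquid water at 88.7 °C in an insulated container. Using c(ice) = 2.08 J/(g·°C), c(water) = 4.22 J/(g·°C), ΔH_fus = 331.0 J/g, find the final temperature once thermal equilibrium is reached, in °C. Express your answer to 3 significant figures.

T_f = 75.3 °C

Heat to bring ice to 0 °C and melt it: q₁ = 51.2×2.08×15.6 + 51.2×331.0 = 18609 J
Heat the water can supply cooling to 0 °C: 614.4×4.22×88.7 = 229979 J > q₁, so all ice melts.
Energy balance: 614.4×4.22×(88.7 − T) = 18609 + 51.2×4.22×(T − 0)
2592.768(88.7 − T) = 18609 + 216.064 T
229979 − 18609 = 2808.832 T
T = 211370 / 2808.832 = 75.25 °C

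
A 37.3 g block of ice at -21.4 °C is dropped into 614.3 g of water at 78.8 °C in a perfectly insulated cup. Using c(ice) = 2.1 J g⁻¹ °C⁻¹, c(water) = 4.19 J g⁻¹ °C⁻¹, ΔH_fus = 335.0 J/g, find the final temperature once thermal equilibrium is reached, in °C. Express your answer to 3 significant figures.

Heat to bring ice to 0 °C and melt it: q₁ = 37.3×2.1×21.4 + 37.3×335.0 = 14172 J
Heat the water can supply cooling to 0 °C: 614.3×4.19×78.8 = 202825 J > q₁, so all ice melts.
Energy balance: 614.3×4.19×(78.8 − T) = 14172 + 37.3×4.19×(T − 0)
2573.917(78.8 − T) = 14172 + 156.287 T
202825 − 14172 = 2730.204 T
T = 188653 / 2730.204 = 69.10 °C

T_f = 69.1 °C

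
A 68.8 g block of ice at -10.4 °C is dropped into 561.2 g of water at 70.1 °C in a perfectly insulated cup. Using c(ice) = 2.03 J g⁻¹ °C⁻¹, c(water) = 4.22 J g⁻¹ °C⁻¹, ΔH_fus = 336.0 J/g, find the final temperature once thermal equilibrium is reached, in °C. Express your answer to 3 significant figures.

Heat to bring ice to 0 °C and melt it: q₁ = 68.8×2.03×10.4 + 68.8×336.0 = 24569 J
Heat the water can supply cooling to 0 °C: 561.2×4.22×70.1 = 166015 J > q₁, so all ice melts.
Energy balance: 561.2×4.22×(70.1 − T) = 24569 + 68.8×4.22×(T − 0)
2368.264(70.1 − T) = 24569 + 290.336 T
166015 − 24569 = 2658.600 T
T = 141446 / 2658.600 = 53.20 °C

T_f = 53.2 °C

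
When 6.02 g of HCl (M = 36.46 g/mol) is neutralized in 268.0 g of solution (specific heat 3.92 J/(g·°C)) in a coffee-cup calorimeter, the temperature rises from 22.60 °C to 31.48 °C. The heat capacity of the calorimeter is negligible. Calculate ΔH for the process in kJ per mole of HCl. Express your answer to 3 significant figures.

ΔH = -56.5 kJ/mol

|ΔT| = |31.48 − 22.60| = 8.88 °C
|q_surr| = (268.0 × 3.92) × 8.88 = 1050.56 × 8.88 = 9329 J
n(HCl) = 6.02 / 36.46 = 0.1651 mol
Temperature rose, so q_rxn = −|q_surr| = -9.329 kJ
ΔH = q_rxn / n = -56.51 kJ/mol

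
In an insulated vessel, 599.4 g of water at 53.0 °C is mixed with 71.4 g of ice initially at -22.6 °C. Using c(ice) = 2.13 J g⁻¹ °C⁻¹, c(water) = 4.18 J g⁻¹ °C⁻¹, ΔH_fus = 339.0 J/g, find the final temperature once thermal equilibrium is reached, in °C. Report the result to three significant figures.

Heat to bring ice to 0 °C and melt it: q₁ = 71.4×2.13×22.6 + 71.4×339.0 = 27642 J
Heat the water can supply cooling to 0 °C: 599.4×4.18×53.0 = 132791 J > q₁, so all ice melts.
Energy balance: 599.4×4.18×(53.0 − T) = 27642 + 71.4×4.18×(T − 0)
2505.492(53.0 − T) = 27642 + 298.452 T
132791 − 27642 = 2803.944 T
T = 105149 / 2803.944 = 37.50 °C

T_f = 37.5 °C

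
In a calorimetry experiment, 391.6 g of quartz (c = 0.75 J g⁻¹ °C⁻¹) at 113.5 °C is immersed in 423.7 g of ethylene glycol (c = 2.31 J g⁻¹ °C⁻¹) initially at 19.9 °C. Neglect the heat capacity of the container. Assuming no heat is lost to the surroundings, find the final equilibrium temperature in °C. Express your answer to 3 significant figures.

T_f = 41.5 °C

Heat lost by quartz = heat gained by ethylene glycol.
(391.6)(0.75)(113.5 − T) = (423.7)(2.31)(T − 19.9)
293.7 (113.5 − T) = 978.747 (T − 19.9)
33335 − 293.7 T = 978.747 T − 19477
52812 = 1272.447 T
T = 41.50 °C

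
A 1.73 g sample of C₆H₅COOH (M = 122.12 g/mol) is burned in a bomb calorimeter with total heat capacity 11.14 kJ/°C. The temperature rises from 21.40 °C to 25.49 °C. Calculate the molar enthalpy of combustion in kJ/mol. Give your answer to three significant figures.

ΔH = -3220 kJ/mol

ΔT = 25.49 − 21.40 = 4.09 °C
q_cal = C_cal × ΔT = 11.14 × 4.09 = 45.5626 kJ
n = 1.73 / 122.12 = 0.01417 mol
q_rxn = −q_cal = -45.5626 kJ
ΔH = -45.5626 / 0.01417 = -3215 kJ/mol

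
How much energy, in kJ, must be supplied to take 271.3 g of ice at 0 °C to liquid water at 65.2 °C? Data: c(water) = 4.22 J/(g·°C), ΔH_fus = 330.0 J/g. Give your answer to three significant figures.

q1 (melt at 0 °C): 271.3 × 330.0 = 89529 J
q2 (heat water 0.0→65.2 °C): 271.3 × 4.22 × 65.2 = 74647 J
Total: 89529 + 74647 = 164176 J = 164 kJ

q = 164 kJ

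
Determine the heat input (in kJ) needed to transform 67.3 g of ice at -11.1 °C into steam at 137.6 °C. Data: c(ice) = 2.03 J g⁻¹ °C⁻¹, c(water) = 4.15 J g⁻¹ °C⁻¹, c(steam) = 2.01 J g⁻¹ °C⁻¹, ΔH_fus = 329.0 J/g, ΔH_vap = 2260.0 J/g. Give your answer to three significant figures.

q = 209 kJ

q1 (heat ice -11.1→0.0 °C): 67.3 × 2.03 × 11.1 = 1516 J
q2 (melt at 0 °C): 67.3 × 329.0 = 22142 J
q3 (heat water 0.0→100.0 °C): 67.3 × 4.15 × 100.0 = 27930 J
q4 (vaporize at 100 °C): 67.3 × 2260.0 = 152098 J
q5 (heat steam 100.0→137.6 °C): 67.3 × 2.01 × 37.6 = 5086 J
Total: 1516 + 22142 + 27930 + 152098 + 5086 = 208772 J = 209 kJ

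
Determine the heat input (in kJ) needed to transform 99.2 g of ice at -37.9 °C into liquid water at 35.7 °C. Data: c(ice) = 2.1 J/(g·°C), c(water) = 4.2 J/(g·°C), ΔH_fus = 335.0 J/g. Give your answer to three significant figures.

q1 (heat ice -37.9→0.0 °C): 99.2 × 2.1 × 37.9 = 7895 J
q2 (melt at 0 °C): 99.2 × 335.0 = 33232 J
q3 (heat water 0.0→35.7 °C): 99.2 × 4.2 × 35.7 = 14874 J
Total: 7895 + 33232 + 14874 = 56001 J = 56.0 kJ

q = 56.0 kJ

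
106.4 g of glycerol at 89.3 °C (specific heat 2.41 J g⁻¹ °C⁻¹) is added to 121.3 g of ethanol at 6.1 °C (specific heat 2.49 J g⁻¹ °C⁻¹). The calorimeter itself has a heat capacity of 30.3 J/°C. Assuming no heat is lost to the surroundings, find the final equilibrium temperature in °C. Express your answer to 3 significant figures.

T_f = 42.3 °C

Heat lost by glycerol = heat gained by ethanol + calorimeter.
(106.4)(2.41)(89.3 − T) = [(121.3)(2.49) + 30.3](T − 6.1)
256.424 (89.3 − T) = 332.337 (T − 6.1)
22899 − 256.424 T = 332.337 T − 2027.3
24926.3 = 588.761 T
T = 42.34 °C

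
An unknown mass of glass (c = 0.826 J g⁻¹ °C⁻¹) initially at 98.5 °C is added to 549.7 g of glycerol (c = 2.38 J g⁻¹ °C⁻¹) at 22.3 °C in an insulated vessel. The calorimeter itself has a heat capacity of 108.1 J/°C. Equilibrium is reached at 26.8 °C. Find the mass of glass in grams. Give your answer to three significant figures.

q_gained = (549.7 × 2.38 + 108.1) × (26.8 − 22.3) = 6374 J
q_lost = m × 0.826 × (98.5 − 26.8) = 59.2242 m
m = 6374 / 59.2242 = 108 g

m = 108 g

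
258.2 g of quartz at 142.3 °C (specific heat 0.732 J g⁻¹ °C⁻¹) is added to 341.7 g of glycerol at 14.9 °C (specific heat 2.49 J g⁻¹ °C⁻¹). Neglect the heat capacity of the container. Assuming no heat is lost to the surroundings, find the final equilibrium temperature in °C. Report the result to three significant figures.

Heat lost by quartz = heat gained by glycerol.
(258.2)(0.732)(142.3 − T) = (341.7)(2.49)(T − 14.9)
189.0024 (142.3 − T) = 850.833 (T − 14.9)
26895 − 189.0024 T = 850.833 T − 12677
39572 = 1039.8354 T
T = 38.06 °C

T_f = 38.1 °C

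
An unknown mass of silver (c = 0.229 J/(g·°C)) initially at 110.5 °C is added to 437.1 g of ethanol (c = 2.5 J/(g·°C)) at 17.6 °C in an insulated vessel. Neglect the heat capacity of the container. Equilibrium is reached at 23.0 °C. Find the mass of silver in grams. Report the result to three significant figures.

m = 294 g

q_gained = (437.1 × 2.5) × (23.0 − 17.6) = 5901 J
q_lost = m × 0.229 × (110.5 − 23.0) = 20.0375 m
m = 5901 / 20.0375 = 294 g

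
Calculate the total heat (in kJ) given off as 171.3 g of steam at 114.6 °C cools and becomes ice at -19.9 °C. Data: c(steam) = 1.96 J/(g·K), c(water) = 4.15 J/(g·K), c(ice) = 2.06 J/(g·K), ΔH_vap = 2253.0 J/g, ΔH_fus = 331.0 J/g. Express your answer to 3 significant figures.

q = 526 kJ

q1 (cool steam 114.6→100 °C): 171.3 × 1.96 × 14.6 = 4902 J
q2 (condense at 100 °C): 171.3 × 2253.0 = 385939 J
q3 (cool water 100→0 °C): 171.3 × 4.15 × 100.0 = 71090 J
q4 (freeze at 0 °C): 171.3 × 331.0 = 56700 J
q5 (cool ice 0→-19.9 °C): 171.3 × 2.06 × 19.9 = 7022 J
Total: 4902 + 385939 + 71090 + 56700 + 7022 = 525653 J = 526 kJ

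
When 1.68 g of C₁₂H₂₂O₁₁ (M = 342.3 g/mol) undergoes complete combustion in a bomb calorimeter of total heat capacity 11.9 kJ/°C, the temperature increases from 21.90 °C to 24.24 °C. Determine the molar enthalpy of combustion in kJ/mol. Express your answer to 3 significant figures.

ΔT = 24.24 − 21.90 = 2.34 °C
q_cal = C_cal × ΔT = 11.9 × 2.34 = 27.846 kJ
n = 1.68 / 342.3 = 0.004908 mol
q_rxn = −q_cal = -27.846 kJ
ΔH = -27.846 / 0.004908 = -5674 kJ/mol

ΔH = -5670 kJ/mol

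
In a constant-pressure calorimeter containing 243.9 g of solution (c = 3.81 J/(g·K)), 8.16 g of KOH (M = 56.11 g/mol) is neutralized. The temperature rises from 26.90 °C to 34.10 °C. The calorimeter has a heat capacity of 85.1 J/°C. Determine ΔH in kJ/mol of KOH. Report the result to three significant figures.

ΔH = -50.2 kJ/mol

|ΔT| = |34.10 − 26.90| = 7.20 °C
|q_surr| = (243.9 × 3.81 + 85.1) × 7.20 = 1014.359 × 7.20 = 7303 J
n(KOH) = 8.16 / 56.11 = 0.1454 mol
Temperature rose, so q_rxn = −|q_surr| = -7.303 kJ
ΔH = q_rxn / n = -50.23 kJ/mol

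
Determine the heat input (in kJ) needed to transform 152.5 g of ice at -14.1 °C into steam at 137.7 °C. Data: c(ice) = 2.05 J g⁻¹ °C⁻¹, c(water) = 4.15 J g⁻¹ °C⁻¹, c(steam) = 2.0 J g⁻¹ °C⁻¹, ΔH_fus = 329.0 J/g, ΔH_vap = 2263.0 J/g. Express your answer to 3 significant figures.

q1 (heat ice -14.1→0.0 °C): 152.5 × 2.05 × 14.1 = 4408 J
q2 (melt at 0 °C): 152.5 × 329.0 = 50173 J
q3 (heat water 0.0→100.0 °C): 152.5 × 4.15 × 100.0 = 63288 J
q4 (vaporize at 100 °C): 152.5 × 2263.0 = 345108 J
q5 (heat steam 100.0→137.7 °C): 152.5 × 2.0 × 37.7 = 11499 J
Total: 4408 + 50173 + 63288 + 345108 + 11499 = 474476 J = 474 kJ

q = 474 kJ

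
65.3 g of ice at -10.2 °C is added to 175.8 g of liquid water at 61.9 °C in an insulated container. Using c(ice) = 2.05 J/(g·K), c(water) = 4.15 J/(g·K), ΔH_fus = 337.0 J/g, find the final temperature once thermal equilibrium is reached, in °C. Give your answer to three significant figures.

T_f = 21.8 °C

Heat to bring ice to 0 °C and melt it: q₁ = 65.3×2.05×10.2 + 65.3×337.0 = 23372 J
Heat the water can supply cooling to 0 °C: 175.8×4.15×61.9 = 45160.4 J > q₁, so all ice melts.
Energy balance: 175.8×4.15×(61.9 − T) = 23372 + 65.3×4.15×(T − 0)
729.57(61.9 − T) = 23372 + 270.995 T
45160.4 − 23372 = 1000.565 T
T = 21788.4 / 1000.565 = 21.78 °C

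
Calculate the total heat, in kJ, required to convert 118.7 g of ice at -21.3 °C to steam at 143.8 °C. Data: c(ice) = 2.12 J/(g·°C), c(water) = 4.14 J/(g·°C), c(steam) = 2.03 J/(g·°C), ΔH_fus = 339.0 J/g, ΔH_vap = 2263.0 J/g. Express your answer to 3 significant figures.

q = 374 kJ

q1 (heat ice -21.3→0.0 °C): 118.7 × 2.12 × 21.3 = 5360 J
q2 (melt at 0 °C): 118.7 × 339.0 = 40239 J
q3 (heat water 0.0→100.0 °C): 118.7 × 4.14 × 100.0 = 49142 J
q4 (vaporize at 100 °C): 118.7 × 2263.0 = 268618 J
q5 (heat steam 100.0→143.8 °C): 118.7 × 2.03 × 43.8 = 10554 J
Total: 5360 + 40239 + 49142 + 268618 + 10554 = 373913 J = 374 kJ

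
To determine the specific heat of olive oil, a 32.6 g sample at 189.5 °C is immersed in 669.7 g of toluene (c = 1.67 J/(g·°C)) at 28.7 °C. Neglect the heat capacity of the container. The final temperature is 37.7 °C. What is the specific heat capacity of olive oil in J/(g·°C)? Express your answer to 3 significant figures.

q_gained = (669.7 × 1.67) × (37.7 − 28.7) = 10070 J
q_lost = 32.6 × c × (189.5 − 37.7) = 4948.68 c
Set equal: c = 10070 / 4948.68 = 2.03 J/(g·°C)

c = 2.03 J/(g·°C)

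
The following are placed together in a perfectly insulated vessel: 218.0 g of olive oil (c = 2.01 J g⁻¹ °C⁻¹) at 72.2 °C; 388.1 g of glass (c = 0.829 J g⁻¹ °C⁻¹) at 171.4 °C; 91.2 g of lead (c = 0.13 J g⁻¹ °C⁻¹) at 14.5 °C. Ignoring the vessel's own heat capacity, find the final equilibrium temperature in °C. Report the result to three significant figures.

T_f = 113 °C

Σ mᵢcᵢ(T − Tᵢ) = 0  ⇒  T = Σ mᵢcᵢTᵢ / Σ mᵢcᵢ
Σ mᵢcᵢ = 218.0×2.01 + 388.1×0.829 + 91.2×0.13 = 771.7709
Σ mᵢcᵢTᵢ = 438.18×72.2 + 321.7349×171.4 + 11.856×14.5 = 86954
T = 86954 / 771.7709 = 112.7 °C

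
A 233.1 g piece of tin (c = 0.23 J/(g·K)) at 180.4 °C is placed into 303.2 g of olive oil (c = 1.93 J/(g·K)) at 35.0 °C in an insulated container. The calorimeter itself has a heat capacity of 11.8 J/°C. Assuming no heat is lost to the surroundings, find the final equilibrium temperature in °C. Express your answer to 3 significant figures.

T_f = 47.0 °C

Heat lost by tin = heat gained by olive oil + calorimeter.
(233.1)(0.23)(180.4 − T) = [(303.2)(1.93) + 11.8](T − 35.0)
53.613 (180.4 − T) = 596.976 (T − 35.0)
9671.8 − 53.613 T = 596.976 T − 20894
30565.8 = 650.589 T
T = 46.98 °C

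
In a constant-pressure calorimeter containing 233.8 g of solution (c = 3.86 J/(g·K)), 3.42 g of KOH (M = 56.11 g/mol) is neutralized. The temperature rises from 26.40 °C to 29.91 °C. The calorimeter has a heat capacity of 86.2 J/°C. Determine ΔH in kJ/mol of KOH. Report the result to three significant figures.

|ΔT| = |29.91 − 26.40| = 3.51 °C
|q_surr| = (233.8 × 3.86 + 86.2) × 3.51 = 988.668 × 3.51 = 3470 J
n(KOH) = 3.42 / 56.11 = 0.06095 mol
Temperature rose, so q_rxn = −|q_surr| = -3.470 kJ
ΔH = q_rxn / n = -56.93 kJ/mol

ΔH = -56.9 kJ/mol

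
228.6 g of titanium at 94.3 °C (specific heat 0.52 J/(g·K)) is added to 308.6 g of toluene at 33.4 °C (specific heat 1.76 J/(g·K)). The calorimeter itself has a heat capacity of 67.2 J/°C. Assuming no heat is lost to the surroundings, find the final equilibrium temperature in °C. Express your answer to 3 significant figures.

Heat lost by titanium = heat gained by toluene + calorimeter.
(228.6)(0.52)(94.3 − T) = [(308.6)(1.76) + 67.2](T − 33.4)
118.872 (94.3 − T) = 610.336 (T − 33.4)
11210 − 118.872 T = 610.336 T − 20385
31595 = 729.208 T
T = 43.33 °C

T_f = 43.3 °C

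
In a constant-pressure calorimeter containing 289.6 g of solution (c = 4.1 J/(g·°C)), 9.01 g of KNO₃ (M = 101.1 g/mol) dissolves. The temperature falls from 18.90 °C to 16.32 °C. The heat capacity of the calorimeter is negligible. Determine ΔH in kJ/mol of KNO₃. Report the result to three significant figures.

ΔH = 34.4 kJ/mol

|ΔT| = |16.32 − 18.90| = 2.58 °C
|q_surr| = (289.6 × 4.1) × 2.58 = 1187.36 × 2.58 = 3063 J
n(KNO₃) = 9.01 / 101.1 = 0.08912 mol
Temperature fell, so q_rxn = +|q_surr| = 3.063 kJ
ΔH = q_rxn / n = 34.37 kJ/mol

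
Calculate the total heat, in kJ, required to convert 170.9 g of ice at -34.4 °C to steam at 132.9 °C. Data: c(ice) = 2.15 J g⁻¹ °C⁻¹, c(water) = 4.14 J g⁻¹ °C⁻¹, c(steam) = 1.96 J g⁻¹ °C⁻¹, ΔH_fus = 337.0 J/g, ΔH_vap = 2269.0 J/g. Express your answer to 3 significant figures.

q1 (heat ice -34.4→0.0 °C): 170.9 × 2.15 × 34.4 = 12640 J
q2 (melt at 0 °C): 170.9 × 337.0 = 57593 J
q3 (heat water 0.0→100.0 °C): 170.9 × 4.14 × 100.0 = 70753 J
q4 (vaporize at 100 °C): 170.9 × 2269.0 = 387772 J
q5 (heat steam 100.0→132.9 °C): 170.9 × 1.96 × 32.9 = 11020 J
Total: 12640 + 57593 + 70753 + 387772 + 11020 = 539778 J = 540 kJ

q = 540 kJ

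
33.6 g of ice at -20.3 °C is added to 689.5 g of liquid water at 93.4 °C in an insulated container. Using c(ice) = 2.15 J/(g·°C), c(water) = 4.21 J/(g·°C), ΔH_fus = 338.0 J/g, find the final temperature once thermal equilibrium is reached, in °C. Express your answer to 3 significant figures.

T_f = 84.8 °C

Heat to bring ice to 0 °C and melt it: q₁ = 33.6×2.15×20.3 + 33.6×338.0 = 12823 J
Heat the water can supply cooling to 0 °C: 689.5×4.21×93.4 = 271121 J > q₁, so all ice melts.
Energy balance: 689.5×4.21×(93.4 − T) = 12823 + 33.6×4.21×(T − 0)
2902.795(93.4 − T) = 12823 + 141.456 T
271121 − 12823 = 3044.251 T
T = 258298 / 3044.251 = 84.848 °C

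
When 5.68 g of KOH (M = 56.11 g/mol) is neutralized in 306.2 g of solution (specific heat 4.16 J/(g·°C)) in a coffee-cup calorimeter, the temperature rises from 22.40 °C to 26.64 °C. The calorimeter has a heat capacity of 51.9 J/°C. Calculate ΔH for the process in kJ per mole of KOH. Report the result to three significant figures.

|ΔT| = |26.64 − 22.40| = 4.24 °C
|q_surr| = (306.2 × 4.16 + 51.9) × 4.24 = 1325.692 × 4.24 = 5621 J
n(KOH) = 5.68 / 56.11 = 0.1012 mol
Temperature rose, so q_rxn = −|q_surr| = -5.621 kJ
ΔH = q_rxn / n = -55.54 kJ/mol

ΔH = -55.5 kJ/mol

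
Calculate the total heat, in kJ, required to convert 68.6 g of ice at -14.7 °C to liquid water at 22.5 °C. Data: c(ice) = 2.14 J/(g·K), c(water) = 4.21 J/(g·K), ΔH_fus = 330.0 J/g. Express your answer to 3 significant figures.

q = 31.3 kJ

q1 (heat ice -14.7→0.0 °C): 68.6 × 2.14 × 14.7 = 2158 J
q2 (melt at 0 °C): 68.6 × 330.0 = 22638 J
q3 (heat water 0.0→22.5 °C): 68.6 × 4.21 × 22.5 = 6498 J
Total: 2158 + 22638 + 6498 = 31294 J = 31.3 kJ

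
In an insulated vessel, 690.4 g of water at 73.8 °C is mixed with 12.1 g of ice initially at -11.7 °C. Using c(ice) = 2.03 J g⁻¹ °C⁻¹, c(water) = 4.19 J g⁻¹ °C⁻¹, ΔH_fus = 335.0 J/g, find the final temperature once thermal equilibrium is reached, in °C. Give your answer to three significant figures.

T_f = 71.1 °C

Heat to bring ice to 0 °C and melt it: q₁ = 12.1×2.03×11.7 + 12.1×335.0 = 4340.9 J
Heat the water can supply cooling to 0 °C: 690.4×4.19×73.8 = 213487 J > q₁, so all ice melts.
Energy balance: 690.4×4.19×(73.8 − T) = 4340.9 + 12.1×4.19×(T − 0)
2892.776(73.8 − T) = 4340.9 + 50.699 T
213487 − 4340.9 = 2943.475 T
T = 209146.1 / 2943.475 = 71.05 °C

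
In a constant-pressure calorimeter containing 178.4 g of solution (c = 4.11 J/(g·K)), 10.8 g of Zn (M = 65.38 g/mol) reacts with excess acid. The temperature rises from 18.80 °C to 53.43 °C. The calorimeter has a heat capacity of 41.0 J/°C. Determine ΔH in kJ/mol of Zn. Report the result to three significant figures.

ΔH = -162 kJ/mol

|ΔT| = |53.43 − 18.80| = 34.63 °C
|q_surr| = (178.4 × 4.11 + 41.0) × 34.63 = 774.224 × 34.63 = 26810 J
n(Zn) = 10.8 / 65.38 = 0.1652 mol
Temperature rose, so q_rxn = −|q_surr| = -26.81 kJ
ΔH = q_rxn / n = -162.3 kJ/mol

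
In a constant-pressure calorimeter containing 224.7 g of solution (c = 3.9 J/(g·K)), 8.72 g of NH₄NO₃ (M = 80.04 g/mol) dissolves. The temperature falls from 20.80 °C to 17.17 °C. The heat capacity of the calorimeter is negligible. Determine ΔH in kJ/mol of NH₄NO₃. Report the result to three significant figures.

ΔH = 29.2 kJ/mol

|ΔT| = |17.17 − 20.80| = 3.63 °C
|q_surr| = (224.7 × 3.9) × 3.63 = 876.33 × 3.63 = 3181 J
n(NH₄NO₃) = 8.72 / 80.04 = 0.1089 mol
Temperature fell, so q_rxn = +|q_surr| = 3.181 kJ
ΔH = q_rxn / n = 29.21 kJ/mol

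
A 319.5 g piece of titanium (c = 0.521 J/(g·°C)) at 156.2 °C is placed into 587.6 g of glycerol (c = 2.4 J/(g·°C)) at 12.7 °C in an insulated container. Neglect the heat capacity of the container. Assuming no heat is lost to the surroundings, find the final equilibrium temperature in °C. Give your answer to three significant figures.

T_f = 27.8 °C

Heat lost by titanium = heat gained by glycerol.
(319.5)(0.521)(156.2 − T) = (587.6)(2.4)(T − 12.7)
166.4595 (156.2 − T) = 1410.24 (T − 12.7)
26001 − 166.4595 T = 1410.24 T − 17910
43911 = 1576.6995 T
T = 27.8499 °C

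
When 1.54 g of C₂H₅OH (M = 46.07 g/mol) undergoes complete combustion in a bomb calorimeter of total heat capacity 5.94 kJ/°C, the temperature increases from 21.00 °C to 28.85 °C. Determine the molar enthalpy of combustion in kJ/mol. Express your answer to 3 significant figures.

ΔH = -1390 kJ/mol

ΔT = 28.85 − 21.00 = 7.85 °C
q_cal = C_cal × ΔT = 5.94 × 7.85 = 46.629 kJ
n = 1.54 / 46.07 = 0.03343 mol
q_rxn = −q_cal = -46.629 kJ
ΔH = -46.629 / 0.03343 = -1394.8 kJ/mol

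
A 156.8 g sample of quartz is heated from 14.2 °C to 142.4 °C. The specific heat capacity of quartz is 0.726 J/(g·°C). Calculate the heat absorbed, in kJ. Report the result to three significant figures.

q = 14.6 kJ

q = m c ΔT = 156.8 × 0.726 × (142.4 − 14.2)
q = 156.8 × 0.726 × 128.2 = 14590 J = 14.6 kJ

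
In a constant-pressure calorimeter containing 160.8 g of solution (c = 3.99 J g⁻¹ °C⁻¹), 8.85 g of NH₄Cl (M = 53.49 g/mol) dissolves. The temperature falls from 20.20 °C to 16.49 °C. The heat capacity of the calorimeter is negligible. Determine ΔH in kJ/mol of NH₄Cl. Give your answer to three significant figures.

|ΔT| = |16.49 − 20.20| = 3.71 °C
|q_surr| = (160.8 × 3.99) × 3.71 = 641.592 × 3.71 = 2380 J
n(NH₄Cl) = 8.85 / 53.49 = 0.1655 mol
Temperature fell, so q_rxn = +|q_surr| = 2.380 kJ
ΔH = q_rxn / n = 14.38 kJ/mol

ΔH = 14.4 kJ/mol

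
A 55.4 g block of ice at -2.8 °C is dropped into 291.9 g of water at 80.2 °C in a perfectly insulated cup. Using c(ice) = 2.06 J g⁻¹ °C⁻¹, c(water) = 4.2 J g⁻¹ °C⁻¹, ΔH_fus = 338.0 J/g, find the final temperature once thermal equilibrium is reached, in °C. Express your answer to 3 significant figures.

T_f = 54.4 °C

Heat to bring ice to 0 °C and melt it: q₁ = 55.4×2.06×2.8 + 55.4×338.0 = 19045 J
Heat the water can supply cooling to 0 °C: 291.9×4.2×80.2 = 98323.6 J > q₁, so all ice melts.
Energy balance: 291.9×4.2×(80.2 − T) = 19045 + 55.4×4.2×(T − 0)
1225.98(80.2 − T) = 19045 + 232.68 T
98323.6 − 19045 = 1458.66 T
T = 79278.6 / 1458.66 = 54.35 °C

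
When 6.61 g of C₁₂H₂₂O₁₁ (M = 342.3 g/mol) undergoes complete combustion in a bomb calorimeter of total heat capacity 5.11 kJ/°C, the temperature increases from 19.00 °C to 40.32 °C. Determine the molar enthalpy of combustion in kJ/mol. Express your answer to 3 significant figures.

ΔH = -5640 kJ/mol

ΔT = 40.32 − 19.00 = 21.32 °C
q_cal = C_cal × ΔT = 5.11 × 21.32 = 108.9452 kJ
n = 6.61 / 342.3 = 0.01931 mol
q_rxn = −q_cal = -108.9452 kJ
ΔH = -108.9452 / 0.01931 = -5642 kJ/mol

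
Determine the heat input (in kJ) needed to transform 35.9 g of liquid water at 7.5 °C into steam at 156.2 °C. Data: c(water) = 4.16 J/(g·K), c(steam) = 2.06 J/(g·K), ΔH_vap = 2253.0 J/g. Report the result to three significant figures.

q1 (heat water 7.5→100.0 °C): 35.9 × 4.16 × 92.5 = 13814 J
q2 (vaporize at 100 °C): 35.9 × 2253.0 = 80883 J
q3 (heat steam 100.0→156.2 °C): 35.9 × 2.06 × 56.2 = 4156 J
Total: 13814 + 80883 + 4156 = 98853 J = 98.9 kJ

q = 98.9 kJ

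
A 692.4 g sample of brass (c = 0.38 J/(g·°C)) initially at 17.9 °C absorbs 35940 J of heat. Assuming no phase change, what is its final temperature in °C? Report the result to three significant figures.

T_f = 154 °C

ΔT = q / (m c) = 35940 / (692.4 × 0.38) = 136.596 °C
T_f = 17.9 + 136.596 = 154.496 °C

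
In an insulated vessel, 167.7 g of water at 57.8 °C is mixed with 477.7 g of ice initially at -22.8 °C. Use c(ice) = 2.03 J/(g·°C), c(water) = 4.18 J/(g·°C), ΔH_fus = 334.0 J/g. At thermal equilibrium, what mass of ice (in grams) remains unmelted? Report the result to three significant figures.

Heat to warm all ice to 0 °C: 477.7×2.03×22.8 = 22110 J
Heat released by water cooling to 0 °C: 167.7×4.18×57.8 = 40517 J
40517 J < 22110 + 477.7×334.0 = 181661.8 J, so not all ice melts; final T = 0 °C.
Heat left for melting: 40517 − 22110 = 18407 J
Mass melted = 18407 / 334.0 = 55.11 g
Ice remaining = 477.7 − 55.11 = 422.59 g

m_ice remaining = 423 g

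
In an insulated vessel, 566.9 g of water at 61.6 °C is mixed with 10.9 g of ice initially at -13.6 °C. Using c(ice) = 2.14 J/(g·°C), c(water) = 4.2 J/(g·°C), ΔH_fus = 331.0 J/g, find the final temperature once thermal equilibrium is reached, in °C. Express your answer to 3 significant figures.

Heat to bring ice to 0 °C and melt it: q₁ = 10.9×2.14×13.6 + 10.9×331.0 = 3925.1 J
Heat the water can supply cooling to 0 °C: 566.9×4.2×61.6 = 146668 J > q₁, so all ice melts.
Energy balance: 566.9×4.2×(61.6 − T) = 3925.1 + 10.9×4.2×(T − 0)
2380.98(61.6 − T) = 3925.1 + 45.78 T
146668 − 3925.1 = 2426.76 T
T = 142742.9 / 2426.76 = 58.82 °C

T_f = 58.8 °C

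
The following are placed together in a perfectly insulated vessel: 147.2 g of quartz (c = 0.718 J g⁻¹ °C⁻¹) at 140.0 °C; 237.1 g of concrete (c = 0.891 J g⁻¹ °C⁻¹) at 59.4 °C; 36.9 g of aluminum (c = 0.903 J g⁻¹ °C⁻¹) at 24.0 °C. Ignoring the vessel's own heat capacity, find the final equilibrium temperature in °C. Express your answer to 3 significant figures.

T_f = 80.4 °C

Σ mᵢcᵢ(T − Tᵢ) = 0  ⇒  T = Σ mᵢcᵢTᵢ / Σ mᵢcᵢ
Σ mᵢcᵢ = 147.2×0.718 + 237.1×0.891 + 36.9×0.903 = 350.2664
Σ mᵢcᵢTᵢ = 105.6896×140.0 + 211.2561×59.4 + 33.3207×24.0 = 28145
T = 28145 / 350.2664 = 80.35 °C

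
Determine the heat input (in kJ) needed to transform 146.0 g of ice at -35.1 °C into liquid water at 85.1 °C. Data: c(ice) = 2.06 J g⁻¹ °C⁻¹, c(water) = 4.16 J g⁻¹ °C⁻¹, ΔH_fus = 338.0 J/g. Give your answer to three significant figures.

q = 112 kJ

q1 (heat ice -35.1→0.0 °C): 146.0 × 2.06 × 35.1 = 10557 J
q2 (melt at 0 °C): 146.0 × 338.0 = 49348 J
q3 (heat water 0.0→85.1 °C): 146.0 × 4.16 × 85.1 = 51686 J
Total: 10557 + 49348 + 51686 = 111591 J = 112 kJ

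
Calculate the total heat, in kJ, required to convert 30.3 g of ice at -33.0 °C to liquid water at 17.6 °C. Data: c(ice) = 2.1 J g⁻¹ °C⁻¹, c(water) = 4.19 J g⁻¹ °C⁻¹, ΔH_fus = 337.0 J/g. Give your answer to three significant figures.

q = 14.5 kJ

q1 (heat ice -33.0→0.0 °C): 30.3 × 2.1 × 33.0 = 2100 J
q2 (melt at 0 °C): 30.3 × 337.0 = 10211 J
q3 (heat water 0.0→17.6 °C): 30.3 × 4.19 × 17.6 = 2234 J
Total: 2100 + 10211 + 2234 = 14545 J = 14.5 kJ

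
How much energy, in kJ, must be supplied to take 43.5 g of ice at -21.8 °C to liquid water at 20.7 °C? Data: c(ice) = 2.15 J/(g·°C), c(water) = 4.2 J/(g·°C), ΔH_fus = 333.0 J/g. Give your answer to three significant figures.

q = 20.3 kJ

q1 (heat ice -21.8→0.0 °C): 43.5 × 2.15 × 21.8 = 2039 J
q2 (melt at 0 °C): 43.5 × 333.0 = 14486 J
q3 (heat water 0.0→20.7 °C): 43.5 × 4.2 × 20.7 = 3782 J
Total: 2039 + 14486 + 3782 = 20307 J = 20.3 kJ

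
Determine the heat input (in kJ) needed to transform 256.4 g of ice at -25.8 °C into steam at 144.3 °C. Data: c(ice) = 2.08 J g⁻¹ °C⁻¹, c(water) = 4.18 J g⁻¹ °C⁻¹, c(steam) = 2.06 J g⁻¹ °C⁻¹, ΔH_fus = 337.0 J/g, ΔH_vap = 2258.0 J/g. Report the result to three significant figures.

q = 810 kJ

q1 (heat ice -25.8→0.0 °C): 256.4 × 2.08 × 25.8 = 13759 J
q2 (melt at 0 °C): 256.4 × 337.0 = 86407 J
q3 (heat water 0.0→100.0 °C): 256.4 × 4.18 × 100.0 = 107175 J
q4 (vaporize at 100 °C): 256.4 × 2258.0 = 578951 J
q5 (heat steam 100.0→144.3 °C): 256.4 × 2.06 × 44.3 = 23399 J
Total: 13759 + 86407 + 107175 + 578951 + 23399 = 809691 J = 810 kJ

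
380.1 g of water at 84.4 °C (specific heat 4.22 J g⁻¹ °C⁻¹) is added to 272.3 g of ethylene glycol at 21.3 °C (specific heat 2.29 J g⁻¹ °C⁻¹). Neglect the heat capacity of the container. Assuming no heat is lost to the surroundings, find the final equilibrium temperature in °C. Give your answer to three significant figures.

T_f = 66.7 °C

Heat lost by water = heat gained by ethylene glycol.
(380.1)(4.22)(84.4 − T) = (272.3)(2.29)(T − 21.3)
1604.022 (84.4 − T) = 623.567 (T − 21.3)
135380 − 1604.022 T = 623.567 T − 13282
148662 = 2227.589 T
T = 66.74 °C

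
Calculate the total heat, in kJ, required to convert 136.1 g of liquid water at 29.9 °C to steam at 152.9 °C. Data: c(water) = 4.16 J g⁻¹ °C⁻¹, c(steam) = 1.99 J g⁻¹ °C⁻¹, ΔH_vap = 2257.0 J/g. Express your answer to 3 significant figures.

q1 (heat water 29.9→100.0 °C): 136.1 × 4.16 × 70.1 = 39689 J
q2 (vaporize at 100 °C): 136.1 × 2257.0 = 307178 J
q3 (heat steam 100.0→152.9 °C): 136.1 × 1.99 × 52.9 = 14327 J
Total: 39689 + 307178 + 14327 = 361194 J = 361 kJ

q = 361 kJ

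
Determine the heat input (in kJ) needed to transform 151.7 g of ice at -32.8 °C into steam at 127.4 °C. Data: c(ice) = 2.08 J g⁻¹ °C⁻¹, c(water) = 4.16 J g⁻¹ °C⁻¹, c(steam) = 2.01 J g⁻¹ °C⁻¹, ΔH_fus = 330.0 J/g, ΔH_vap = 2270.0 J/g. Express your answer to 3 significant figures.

q1 (heat ice -32.8→0.0 °C): 151.7 × 2.08 × 32.8 = 10350 J
q2 (melt at 0 °C): 151.7 × 330.0 = 50061 J
q3 (heat water 0.0→100.0 °C): 151.7 × 4.16 × 100.0 = 63107 J
q4 (vaporize at 100 °C): 151.7 × 2270.0 = 344359 J
q5 (heat steam 100.0→127.4 °C): 151.7 × 2.01 × 27.4 = 8355 J
Total: 10350 + 50061 + 63107 + 344359 + 8355 = 476232 J = 476 kJ

q = 476 kJ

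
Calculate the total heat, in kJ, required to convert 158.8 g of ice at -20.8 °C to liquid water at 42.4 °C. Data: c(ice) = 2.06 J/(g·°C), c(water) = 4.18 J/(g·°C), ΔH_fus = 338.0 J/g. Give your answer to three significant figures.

q = 88.6 kJ

q1 (heat ice -20.8→0.0 °C): 158.8 × 2.06 × 20.8 = 6804 J
q2 (melt at 0 °C): 158.8 × 338.0 = 53674 J
q3 (heat water 0.0→42.4 °C): 158.8 × 4.18 × 42.4 = 28144 J
Total: 6804 + 53674 + 28144 = 88622 J = 88.6 kJ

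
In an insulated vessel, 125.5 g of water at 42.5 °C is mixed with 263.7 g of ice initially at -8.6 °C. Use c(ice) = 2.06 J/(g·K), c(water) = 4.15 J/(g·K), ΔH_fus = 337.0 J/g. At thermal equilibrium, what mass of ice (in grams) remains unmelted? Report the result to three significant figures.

Heat to warm all ice to 0 °C: 263.7×2.06×8.6 = 4671.7 J
Heat released by water cooling to 0 °C: 125.5×4.15×42.5 = 22135 J
22135 J < 4671.7 + 263.7×337.0 = 93538.6 J, so not all ice melts; final T = 0 °C.
Heat left for melting: 22135 − 4671.7 = 17463.3 J
Mass melted = 17463.3 / 337.0 = 51.82 g
Ice remaining = 263.7 − 51.82 = 211.88 g

m_ice remaining = 212 g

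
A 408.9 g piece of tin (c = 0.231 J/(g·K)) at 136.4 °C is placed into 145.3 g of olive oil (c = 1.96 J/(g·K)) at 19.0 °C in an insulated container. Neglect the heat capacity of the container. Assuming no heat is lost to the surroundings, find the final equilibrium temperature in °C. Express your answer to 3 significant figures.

Heat lost by tin = heat gained by olive oil.
(408.9)(0.231)(136.4 − T) = (145.3)(1.96)(T − 19.0)
94.4559 (136.4 − T) = 284.788 (T − 19.0)
12884 − 94.4559 T = 284.788 T − 5411.0
18295.0 = 379.2439 T
T = 48.24 °C

T_f = 48.2 °C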